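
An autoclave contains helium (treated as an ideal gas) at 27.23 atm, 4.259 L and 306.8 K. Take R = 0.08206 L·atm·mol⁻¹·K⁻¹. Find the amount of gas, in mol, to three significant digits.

n ≈ 4.61 mol

PV = nRT ⇒ n = PV/(RT) = (27.23 × 4.259) / (0.08206 × 306.8)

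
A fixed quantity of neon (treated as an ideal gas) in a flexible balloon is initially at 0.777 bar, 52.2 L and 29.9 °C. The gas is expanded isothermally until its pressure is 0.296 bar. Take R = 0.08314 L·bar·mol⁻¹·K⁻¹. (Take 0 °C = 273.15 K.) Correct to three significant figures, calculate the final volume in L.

V₂ ≈ 137 L

Convert: T₁ = 303.0 K.
Isothermal, so P V is constant: T₂ = T₁; V₂ = V₁·(P₁/P₂) = 137.0 L.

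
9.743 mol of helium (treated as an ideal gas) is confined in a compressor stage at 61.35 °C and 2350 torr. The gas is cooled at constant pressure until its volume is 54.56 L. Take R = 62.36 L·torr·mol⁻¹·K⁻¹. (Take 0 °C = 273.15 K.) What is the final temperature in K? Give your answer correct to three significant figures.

Convert: T₁ = 334.5 K.
From PV = nRT: V₁ = nRT₁/P₁ = 86.48 L.
Isobaric, so V/T is constant: P₂ = P₁; T₂ = T₁·(V₂/V₁) = 211.0 K.

T₂ ≈ 211 K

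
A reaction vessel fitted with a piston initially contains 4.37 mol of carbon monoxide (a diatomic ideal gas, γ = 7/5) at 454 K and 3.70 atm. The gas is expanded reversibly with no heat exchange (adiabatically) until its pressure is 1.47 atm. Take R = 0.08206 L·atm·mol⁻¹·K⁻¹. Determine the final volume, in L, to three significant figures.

From PV = nRT: V₁ = nRT₁/P₁ = 44.00 L.
Reversible adiabatic, γ = 7/5: T₂ = T₁·(P₂/P₁)^((γ−1)/γ) = 348.8 K; V₂ = V₁·(P₁/P₂)^(1/γ) = 85.08 L.

V₂ ≈ 85.1 L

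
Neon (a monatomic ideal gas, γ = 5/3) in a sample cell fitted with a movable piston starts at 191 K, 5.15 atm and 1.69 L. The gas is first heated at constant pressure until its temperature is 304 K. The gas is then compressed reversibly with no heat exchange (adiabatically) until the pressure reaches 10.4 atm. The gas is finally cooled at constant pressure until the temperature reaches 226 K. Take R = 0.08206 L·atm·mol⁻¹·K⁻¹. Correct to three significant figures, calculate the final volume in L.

V₄ ≈ 0.990 L

Isobaric, so V/T is constant: P₂ = P₁; V₂ = V₁·(T₂/T₁) = 2.690 L.
Adiabatic (γ = 5/3), T V^(γ−1) and P V^γ constant: T₃ = T₂·(P₃/P₂)^((γ−1)/γ) = 402.7 K; V₃ = V₂·(P₂/P₃)^(1/γ) = 1.764 L.
P constant ⇒ V ∝ T: P₄ = P₃; V₄ = V₃·(T₄/T₃) = 0.9902 L.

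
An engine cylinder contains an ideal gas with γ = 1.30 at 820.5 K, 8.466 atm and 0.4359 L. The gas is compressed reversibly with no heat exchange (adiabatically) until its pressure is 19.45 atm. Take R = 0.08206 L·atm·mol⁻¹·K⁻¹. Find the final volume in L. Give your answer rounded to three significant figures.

V₂ ≈ 0.230 L

Adiabatic (γ = 1.30), T V^(γ−1) and P V^γ constant: T₂ = T₁·(P₂/P₁)^((γ−1)/γ) = 994.1 K; V₂ = V₁·(P₁/P₂)^(1/γ) = 0.2299 L.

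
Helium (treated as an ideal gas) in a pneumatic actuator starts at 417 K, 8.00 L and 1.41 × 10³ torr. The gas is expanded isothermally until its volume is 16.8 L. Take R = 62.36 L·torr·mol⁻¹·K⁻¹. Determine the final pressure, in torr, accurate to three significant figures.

P₂ ≈ 671 torr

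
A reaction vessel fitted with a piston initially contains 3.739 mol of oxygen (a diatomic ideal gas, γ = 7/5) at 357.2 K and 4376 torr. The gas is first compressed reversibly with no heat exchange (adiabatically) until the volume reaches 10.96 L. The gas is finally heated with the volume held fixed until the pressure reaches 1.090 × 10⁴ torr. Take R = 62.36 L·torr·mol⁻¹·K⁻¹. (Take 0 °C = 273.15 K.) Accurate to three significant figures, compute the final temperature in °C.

T₃ ≈ 239 °C

From PV = nRT: V₁ = nRT₁/P₁ = 19.03 L.
Reversible adiabatic, γ = 7/5: T₂ = T₁·(V₁/V₂)^(γ−1) = 445.4 K; P₂ = P₁·(V₁/V₂)^γ = 9476 torr.
Isochoric, so P/T is constant: V₃ = V₂; T₃ = T₂·(P₃/P₂) = 512.4 K.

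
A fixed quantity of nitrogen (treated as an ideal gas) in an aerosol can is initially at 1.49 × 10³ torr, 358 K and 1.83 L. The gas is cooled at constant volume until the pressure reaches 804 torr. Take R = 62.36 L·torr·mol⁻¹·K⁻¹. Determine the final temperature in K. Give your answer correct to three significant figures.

T₂ ≈ 193 K

V constant ⇒ P ∝ T: V₂ = V₁; T₂ = T₁·(P₂/P₁) = 193.2 K.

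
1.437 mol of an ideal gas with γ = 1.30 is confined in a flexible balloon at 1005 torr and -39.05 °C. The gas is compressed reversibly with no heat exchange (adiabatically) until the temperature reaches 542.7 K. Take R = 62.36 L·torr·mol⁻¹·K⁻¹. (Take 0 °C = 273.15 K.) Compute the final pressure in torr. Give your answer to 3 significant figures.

P₂ ≈ 3.84e+04 torr

Convert: T₁ = 234.1 K.
From PV = nRT: V₁ = nRT₁/P₁ = 20.87 L.
Adiabatic (γ = 1.30), T V^(γ−1) and P V^γ constant: P₂ = P₁·(T₂/T₁)^(γ/(γ−1)) = 3.842e+04 torr; V₂ = V₁·(T₁/T₂)^(1/(γ−1)) = 1.266 L.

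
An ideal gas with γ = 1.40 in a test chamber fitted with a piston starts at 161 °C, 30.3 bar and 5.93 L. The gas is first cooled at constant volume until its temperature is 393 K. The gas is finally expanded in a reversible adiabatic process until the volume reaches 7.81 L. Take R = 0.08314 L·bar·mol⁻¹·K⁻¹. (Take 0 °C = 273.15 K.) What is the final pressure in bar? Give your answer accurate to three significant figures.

P₃ ≈ 18.7 bar

Convert: T₁ = 434.1 K.
V constant ⇒ P ∝ T: V₂ = V₁; P₂ = P₁·(T₂/T₁) = 27.43 bar.
Reversible adiabatic, γ = 1.40: T₃ = T₂·(V₂/V₃)^(γ−1) = 352.0 K; P₃ = P₂·(V₂/V₃)^γ = 18.65 bar.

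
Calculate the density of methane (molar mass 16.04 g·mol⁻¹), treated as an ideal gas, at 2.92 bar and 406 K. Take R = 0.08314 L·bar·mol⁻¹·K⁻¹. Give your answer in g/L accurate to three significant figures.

ρ ≈ 1.39 g/L

ρ = PM/(RT) = (2.92 × 16.04) / (0.08314 × 406.0)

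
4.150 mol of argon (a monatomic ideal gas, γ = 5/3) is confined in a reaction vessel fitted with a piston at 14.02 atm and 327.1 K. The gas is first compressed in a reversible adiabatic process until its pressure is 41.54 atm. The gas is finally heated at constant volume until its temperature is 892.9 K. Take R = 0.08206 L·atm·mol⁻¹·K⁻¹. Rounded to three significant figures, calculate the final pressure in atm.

P₃ ≈ 73.4 atm

From PV = nRT: V₁ = nRT₁/P₁ = 7.945 L.
Reversible adiabatic, γ = 5/3: T₂ = T₁·(P₂/P₁)^((γ−1)/γ) = 505.1 K; V₂ = V₁·(P₁/P₂)^(1/γ) = 4.141 L.
V constant ⇒ P ∝ T: V₃ = V₂; P₃ = P₂·(T₃/T₂) = 73.43 atm.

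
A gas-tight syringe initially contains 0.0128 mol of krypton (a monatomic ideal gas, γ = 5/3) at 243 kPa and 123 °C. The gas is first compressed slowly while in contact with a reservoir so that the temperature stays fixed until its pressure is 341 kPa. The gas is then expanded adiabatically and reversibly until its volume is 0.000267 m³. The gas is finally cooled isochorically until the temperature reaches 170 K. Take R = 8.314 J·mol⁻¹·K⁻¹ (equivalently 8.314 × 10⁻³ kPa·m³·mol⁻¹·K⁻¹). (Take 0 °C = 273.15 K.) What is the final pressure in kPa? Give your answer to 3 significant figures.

P₄ ≈ 67.8 kPa

Convert: T₁ = 396.1 K.
From PV = nRT: V₁ = nRT₁/P₁ = 0.0001735 m³.
T constant ⇒ Boyle's law P V = const: T₂ = T₁; V₂ = V₁·(P₁/P₂) = 0.0001236 m³.
Reversible adiabatic, γ = 5/3: T₃ = T₂·(V₂/V₃)^(γ−1) = 237.1 K; P₃ = P₂·(V₂/V₃)^γ = 94.50 kPa.
Isochoric, so P/T is constant: V₄ = V₃; P₄ = P₃·(T₄/T₃) = 67.76 kPa.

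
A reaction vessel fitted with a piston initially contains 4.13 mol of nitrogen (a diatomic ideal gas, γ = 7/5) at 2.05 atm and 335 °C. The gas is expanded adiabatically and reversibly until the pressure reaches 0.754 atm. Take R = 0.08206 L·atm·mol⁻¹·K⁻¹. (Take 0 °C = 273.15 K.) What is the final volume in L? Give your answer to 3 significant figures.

V₂ ≈ 205 L

Convert: T₁ = 608.1 K.
From PV = nRT: V₁ = nRT₁/P₁ = 100.5 L.
Adiabatic (γ = 7/5), T V^(γ−1) and P V^γ constant: T₂ = T₁·(P₂/P₁)^((γ−1)/γ) = 457.0 K; V₂ = V₁·(P₁/P₂)^(1/γ) = 205.4 L.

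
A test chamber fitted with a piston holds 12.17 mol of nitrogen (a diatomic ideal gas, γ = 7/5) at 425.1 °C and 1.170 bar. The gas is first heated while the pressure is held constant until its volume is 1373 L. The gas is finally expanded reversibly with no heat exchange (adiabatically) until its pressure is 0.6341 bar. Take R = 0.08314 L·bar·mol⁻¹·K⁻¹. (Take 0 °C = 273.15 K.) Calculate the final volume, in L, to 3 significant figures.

V₃ ≈ 2.13e+03 L

Convert: T₁ = 698.2 K.
From PV = nRT: V₁ = nRT₁/P₁ = 603.8 L.
Isobaric, so V/T is constant: P₂ = P₁; T₂ = T₁·(V₂/V₁) = 1588 K.
Reversible adiabatic, γ = 7/5: T₃ = T₂·(P₃/P₂)^((γ−1)/γ) = 1333 K; V₃ = V₂·(P₂/P₃)^(1/γ) = 2127 L.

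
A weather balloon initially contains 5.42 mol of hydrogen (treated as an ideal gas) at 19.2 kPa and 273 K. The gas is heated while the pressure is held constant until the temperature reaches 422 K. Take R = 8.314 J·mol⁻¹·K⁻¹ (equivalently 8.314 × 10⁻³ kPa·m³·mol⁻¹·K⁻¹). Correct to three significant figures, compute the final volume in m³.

From PV = nRT: V₁ = nRT₁/P₁ = 0.6407 m³.
Isobaric, so V/T is constant: P₂ = P₁; V₂ = V₁·(T₂/T₁) = 0.9904 m³.

V₂ ≈ 0.990 m³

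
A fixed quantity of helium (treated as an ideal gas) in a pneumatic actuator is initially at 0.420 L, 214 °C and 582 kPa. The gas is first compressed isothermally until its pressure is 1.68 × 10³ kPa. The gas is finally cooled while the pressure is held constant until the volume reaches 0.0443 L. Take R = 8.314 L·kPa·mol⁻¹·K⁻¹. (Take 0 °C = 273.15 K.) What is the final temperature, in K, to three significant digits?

T₃ ≈ 148 K

Convert: T₁ = 487.1 K.
Isothermal, so P V is constant: T₂ = T₁; V₂ = V₁·(P₁/P₂) = 0.1455 L.
P constant ⇒ V ∝ T: P₃ = P₂; T₃ = T₂·(V₃/V₂) = 148.3 K.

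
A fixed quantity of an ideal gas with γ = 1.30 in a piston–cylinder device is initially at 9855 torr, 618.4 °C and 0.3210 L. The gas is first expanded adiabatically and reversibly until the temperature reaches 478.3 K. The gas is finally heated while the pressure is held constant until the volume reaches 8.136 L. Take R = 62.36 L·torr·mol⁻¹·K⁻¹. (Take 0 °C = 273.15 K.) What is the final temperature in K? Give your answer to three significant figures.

Convert: T₁ = 891.5 K.
Adiabatic (γ = 1.30), T V^(γ−1) and P V^γ constant: P₂ = P₁·(T₂/T₁)^(γ/(γ−1)) = 663.3 torr; V₂ = V₁·(T₁/T₂)^(1/(γ−1)) = 2.559 L.
Isobaric, so V/T is constant: P₃ = P₂; T₃ = T₂·(V₃/V₂) = 1521 K.

T₃ ≈ 1.52e+03 K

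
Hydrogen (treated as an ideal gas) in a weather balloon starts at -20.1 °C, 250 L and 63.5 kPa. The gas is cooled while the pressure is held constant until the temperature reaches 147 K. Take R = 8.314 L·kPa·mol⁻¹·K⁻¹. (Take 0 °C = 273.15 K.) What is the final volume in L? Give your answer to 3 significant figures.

Convert: T₁ = 253.0 K.
P constant ⇒ V ∝ T: P₂ = P₁; V₂ = V₁·(T₂/T₁) = 145.2 L.

V₂ ≈ 145 L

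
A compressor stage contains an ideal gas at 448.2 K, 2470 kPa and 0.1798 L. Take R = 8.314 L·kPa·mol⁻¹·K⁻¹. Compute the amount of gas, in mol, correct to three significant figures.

PV = nRT ⇒ n = PV/(RT) = (2470 × 0.1798) / (8.314 × 448.2)

n ≈ 0.119 mol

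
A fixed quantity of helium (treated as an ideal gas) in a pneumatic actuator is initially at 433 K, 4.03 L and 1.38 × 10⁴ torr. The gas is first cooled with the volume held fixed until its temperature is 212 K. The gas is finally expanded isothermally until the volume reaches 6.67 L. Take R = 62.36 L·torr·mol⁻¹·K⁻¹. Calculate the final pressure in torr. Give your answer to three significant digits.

V constant ⇒ P ∝ T: V₂ = V₁; P₂ = P₁·(T₂/T₁) = 6757 torr.
T constant ⇒ Boyle's law P V = const: T₃ = T₂; P₃ = P₂·(V₂/V₃) = 4082 torr.

P₃ ≈ 4.08e+03 torr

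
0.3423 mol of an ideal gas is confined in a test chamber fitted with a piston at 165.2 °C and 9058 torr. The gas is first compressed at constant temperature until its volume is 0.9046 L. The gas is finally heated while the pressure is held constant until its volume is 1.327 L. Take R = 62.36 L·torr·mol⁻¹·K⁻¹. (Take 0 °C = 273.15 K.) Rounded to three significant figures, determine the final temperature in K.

Convert: T₁ = 438.3 K.
From PV = nRT: V₁ = nRT₁/P₁ = 1.033 L.
Isothermal, so P V is constant: T₂ = T₁; P₂ = P₁·(V₁/V₂) = 1.034e+04 torr.
Isobaric, so V/T is constant: P₃ = P₂; T₃ = T₂·(V₃/V₂) = 643.0 K.

T₃ ≈ 643 K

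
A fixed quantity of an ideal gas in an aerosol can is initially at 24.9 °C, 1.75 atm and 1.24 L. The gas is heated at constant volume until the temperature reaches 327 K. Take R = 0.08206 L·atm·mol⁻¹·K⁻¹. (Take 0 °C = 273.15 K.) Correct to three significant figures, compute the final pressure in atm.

P₂ ≈ 1.92 atm

Convert: T₁ = 298.0 K.
V constant ⇒ P ∝ T: V₂ = V₁; P₂ = P₁·(T₂/T₁) = 1.920 atm.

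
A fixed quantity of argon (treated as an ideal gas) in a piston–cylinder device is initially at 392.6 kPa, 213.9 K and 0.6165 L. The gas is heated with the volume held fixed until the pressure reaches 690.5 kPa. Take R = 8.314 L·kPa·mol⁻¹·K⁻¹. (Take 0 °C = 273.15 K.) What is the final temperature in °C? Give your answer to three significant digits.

T₂ ≈ 103 °C

V constant ⇒ P ∝ T: V₂ = V₁; T₂ = T₁·(P₂/P₁) = 376.2 K.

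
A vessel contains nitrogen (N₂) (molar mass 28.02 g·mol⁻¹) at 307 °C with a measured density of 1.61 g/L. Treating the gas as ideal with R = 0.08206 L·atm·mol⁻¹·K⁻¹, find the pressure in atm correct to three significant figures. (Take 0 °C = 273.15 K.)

ρ = PM/(RT) ⇒ P = ρRT/M = (1.61 × 0.08206 × 580.1) / 28.02

P ≈ 2.74 atm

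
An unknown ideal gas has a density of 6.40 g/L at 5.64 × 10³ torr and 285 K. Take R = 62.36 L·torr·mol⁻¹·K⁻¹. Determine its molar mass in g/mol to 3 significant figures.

M ≈ 20.2 g/mol

ρ = PM/(RT) ⇒ M = ρRT/P = (6.40 × 62.36 × 285.0) / 5.64e+03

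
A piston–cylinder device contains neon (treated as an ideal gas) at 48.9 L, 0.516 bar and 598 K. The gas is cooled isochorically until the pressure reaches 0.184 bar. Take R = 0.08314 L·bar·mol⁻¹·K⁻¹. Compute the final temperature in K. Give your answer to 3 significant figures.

Isochoric, so P/T is constant: V₂ = V₁; T₂ = T₁·(P₂/P₁) = 213.2 K.

T₂ ≈ 213 K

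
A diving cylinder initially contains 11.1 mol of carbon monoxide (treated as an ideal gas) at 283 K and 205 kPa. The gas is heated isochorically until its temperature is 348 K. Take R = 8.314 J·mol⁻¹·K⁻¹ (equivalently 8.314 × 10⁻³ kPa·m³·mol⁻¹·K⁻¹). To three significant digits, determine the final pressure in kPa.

From PV = nRT: V₁ = nRT₁/P₁ = 0.1274 m³.
Isochoric, so P/T is constant: V₂ = V₁; P₂ = P₁·(T₂/T₁) = 252.1 kPa.

P₂ ≈ 252 kPa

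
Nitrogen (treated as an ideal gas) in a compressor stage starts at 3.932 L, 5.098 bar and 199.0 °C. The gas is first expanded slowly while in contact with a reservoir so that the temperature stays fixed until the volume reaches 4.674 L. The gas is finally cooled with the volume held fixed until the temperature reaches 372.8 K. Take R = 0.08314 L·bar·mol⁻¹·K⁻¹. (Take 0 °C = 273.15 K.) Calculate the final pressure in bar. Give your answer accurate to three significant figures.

P₃ ≈ 3.39 bar

Convert: T₁ = 472.1 K.
T constant ⇒ Boyle's law P V = const: T₂ = T₁; P₂ = P₁·(V₁/V₂) = 4.289 bar.
V constant ⇒ P ∝ T: V₃ = V₂; P₃ = P₂·(T₃/T₂) = 3.386 bar.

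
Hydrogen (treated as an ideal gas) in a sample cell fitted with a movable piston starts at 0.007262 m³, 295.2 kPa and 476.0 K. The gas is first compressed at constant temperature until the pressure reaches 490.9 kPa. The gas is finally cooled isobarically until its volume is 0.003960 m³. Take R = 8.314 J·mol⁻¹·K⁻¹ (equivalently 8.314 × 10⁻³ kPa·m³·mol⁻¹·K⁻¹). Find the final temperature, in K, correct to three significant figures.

Isothermal, so P V is constant: T₂ = T₁; V₂ = V₁·(P₁/P₂) = 0.004367 m³.
Isobaric, so V/T is constant: P₃ = P₂; T₃ = T₂·(V₃/V₂) = 431.6 K.

T₃ ≈ 432 K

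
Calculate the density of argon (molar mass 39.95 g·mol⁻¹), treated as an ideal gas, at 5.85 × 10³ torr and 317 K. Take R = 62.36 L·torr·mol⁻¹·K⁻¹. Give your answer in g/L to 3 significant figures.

ρ ≈ 11.8 g/L

ρ = PM/(RT) = (5.85e+03 × 39.95) / (62.36 × 317.0)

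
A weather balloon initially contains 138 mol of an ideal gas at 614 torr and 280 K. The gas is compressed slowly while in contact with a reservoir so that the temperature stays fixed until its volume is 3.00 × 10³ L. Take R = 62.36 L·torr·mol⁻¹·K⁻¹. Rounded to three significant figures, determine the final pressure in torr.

P₂ ≈ 803 torr

From PV = nRT: V₁ = nRT₁/P₁ = 3924 L.
Isothermal, so P V is constant: T₂ = T₁; P₂ = P₁·(V₁/V₂) = 803.2 torr.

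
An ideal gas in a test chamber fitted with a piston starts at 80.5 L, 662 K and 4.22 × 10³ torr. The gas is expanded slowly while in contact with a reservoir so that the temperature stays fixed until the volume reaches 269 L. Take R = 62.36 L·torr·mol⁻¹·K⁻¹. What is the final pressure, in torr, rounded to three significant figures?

T constant ⇒ Boyle's law P V = const: T₂ = T₁; P₂ = P₁·(V₁/V₂) = 1263 torr.

P₂ ≈ 1.26e+03 torr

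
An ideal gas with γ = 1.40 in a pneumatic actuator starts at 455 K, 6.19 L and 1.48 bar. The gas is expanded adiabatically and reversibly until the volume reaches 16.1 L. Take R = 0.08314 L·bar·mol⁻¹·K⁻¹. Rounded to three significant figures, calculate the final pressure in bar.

P₂ ≈ 0.388 bar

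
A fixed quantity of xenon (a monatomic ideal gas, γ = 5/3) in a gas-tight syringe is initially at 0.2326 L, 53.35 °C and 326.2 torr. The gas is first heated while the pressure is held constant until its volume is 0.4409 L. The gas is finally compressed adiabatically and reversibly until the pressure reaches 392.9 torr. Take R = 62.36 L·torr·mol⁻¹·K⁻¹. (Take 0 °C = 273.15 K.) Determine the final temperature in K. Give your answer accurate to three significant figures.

T₃ ≈ 667 K

Convert: T₁ = 326.5 K.
P constant ⇒ V ∝ T: P₂ = P₁; T₂ = T₁·(V₂/V₁) = 618.9 K.
Reversible adiabatic, γ = 5/3: T₃ = T₂·(P₃/P₂)^((γ−1)/γ) = 666.7 K; V₃ = V₂·(P₂/P₃)^(1/γ) = 0.3943 L.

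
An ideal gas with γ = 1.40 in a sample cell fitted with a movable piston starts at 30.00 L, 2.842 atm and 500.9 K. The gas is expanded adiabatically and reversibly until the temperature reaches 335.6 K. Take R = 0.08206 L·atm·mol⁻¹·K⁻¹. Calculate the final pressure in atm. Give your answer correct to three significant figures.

P₂ ≈ 0.700 atm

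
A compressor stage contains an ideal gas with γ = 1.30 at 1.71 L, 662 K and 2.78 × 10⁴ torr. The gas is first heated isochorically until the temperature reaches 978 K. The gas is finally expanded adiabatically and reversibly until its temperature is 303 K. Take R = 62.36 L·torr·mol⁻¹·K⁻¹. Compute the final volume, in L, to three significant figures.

V₃ ≈ 85.0 L

V constant ⇒ P ∝ T: V₂ = V₁; P₂ = P₁·(T₂/T₁) = 4.107e+04 torr.
Reversible adiabatic, γ = 1.30: P₃ = P₂·(T₃/T₂)^(γ/(γ−1)) = 256.0 torr; V₃ = V₂·(T₂/T₃)^(1/(γ−1)) = 84.98 L.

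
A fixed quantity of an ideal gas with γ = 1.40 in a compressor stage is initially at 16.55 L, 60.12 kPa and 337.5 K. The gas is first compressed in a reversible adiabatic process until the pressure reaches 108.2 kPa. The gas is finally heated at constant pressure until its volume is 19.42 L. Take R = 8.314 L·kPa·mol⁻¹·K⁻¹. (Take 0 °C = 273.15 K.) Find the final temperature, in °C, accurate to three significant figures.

Reversible adiabatic, γ = 1.40: T₂ = T₁·(P₂/P₁)^((γ−1)/γ) = 399.2 K; V₂ = V₁·(P₁/P₂)^(1/γ) = 10.88 L.
P constant ⇒ V ∝ T: P₃ = P₂; T₃ = T₂·(V₃/V₂) = 712.7 K.

T₃ ≈ 440 °C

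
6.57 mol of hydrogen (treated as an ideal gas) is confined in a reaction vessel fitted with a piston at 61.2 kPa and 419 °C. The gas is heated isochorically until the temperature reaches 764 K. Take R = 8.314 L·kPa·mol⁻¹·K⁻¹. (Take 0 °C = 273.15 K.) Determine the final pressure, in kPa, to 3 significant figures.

Convert: T₁ = 692.1 K.
From PV = nRT: V₁ = nRT₁/P₁ = 617.8 L.
Isochoric, so P/T is constant: V₂ = V₁; P₂ = P₁·(T₂/T₁) = 67.55 kPa.

P₂ ≈ 67.6 kPa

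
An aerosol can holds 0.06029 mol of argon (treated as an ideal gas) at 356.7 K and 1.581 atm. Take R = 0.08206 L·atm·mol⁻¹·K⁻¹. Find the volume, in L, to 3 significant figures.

V ≈ 1.12 L

PV = nRT ⇒ V = nRT/P = (0.06029 × 0.08206 × 356.7) / 1.581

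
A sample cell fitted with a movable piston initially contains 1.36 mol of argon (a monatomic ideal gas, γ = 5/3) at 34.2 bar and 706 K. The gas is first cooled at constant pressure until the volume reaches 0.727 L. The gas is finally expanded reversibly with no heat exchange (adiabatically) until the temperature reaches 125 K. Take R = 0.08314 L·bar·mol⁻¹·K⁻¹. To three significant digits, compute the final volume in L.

From PV = nRT: V₁ = nRT₁/P₁ = 2.334 L.
Isobaric, so V/T is constant: P₂ = P₁; T₂ = T₁·(V₂/V₁) = 219.9 K.
Adiabatic (γ = 5/3), T V^(γ−1) and P V^γ constant: P₃ = P₂·(T₃/T₂)^(γ/(γ−1)) = 8.332 bar; V₃ = V₂·(T₂/T₃)^(1/(γ−1)) = 1.696 L.

V₃ ≈ 1.70 L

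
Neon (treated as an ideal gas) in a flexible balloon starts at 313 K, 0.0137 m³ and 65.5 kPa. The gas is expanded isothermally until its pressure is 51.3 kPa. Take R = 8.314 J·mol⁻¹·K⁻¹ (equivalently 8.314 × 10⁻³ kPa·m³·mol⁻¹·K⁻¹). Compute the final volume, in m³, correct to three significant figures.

V₂ ≈ 0.0175 m³

Isothermal, so P V is constant: T₂ = T₁; V₂ = V₁·(P₁/P₂) = 0.01749 m³.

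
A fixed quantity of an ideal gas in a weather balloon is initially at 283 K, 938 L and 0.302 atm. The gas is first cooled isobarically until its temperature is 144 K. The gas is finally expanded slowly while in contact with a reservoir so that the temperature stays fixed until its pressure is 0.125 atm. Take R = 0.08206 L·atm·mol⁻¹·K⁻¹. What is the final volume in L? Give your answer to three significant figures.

P constant ⇒ V ∝ T: P₂ = P₁; V₂ = V₁·(T₂/T₁) = 477.3 L.
Isothermal, so P V is constant: T₃ = T₂; V₃ = V₂·(P₂/P₃) = 1153 L.

V₃ ≈ 1.15e+03 L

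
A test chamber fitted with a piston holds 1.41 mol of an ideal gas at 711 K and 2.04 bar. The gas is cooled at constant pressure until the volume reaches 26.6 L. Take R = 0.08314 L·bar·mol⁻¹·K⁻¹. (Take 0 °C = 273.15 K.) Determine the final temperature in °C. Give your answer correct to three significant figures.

T₂ ≈ 190 °C

From PV = nRT: V₁ = nRT₁/P₁ = 40.86 L.
Isobaric, so V/T is constant: P₂ = P₁; T₂ = T₁·(V₂/V₁) = 462.9 K.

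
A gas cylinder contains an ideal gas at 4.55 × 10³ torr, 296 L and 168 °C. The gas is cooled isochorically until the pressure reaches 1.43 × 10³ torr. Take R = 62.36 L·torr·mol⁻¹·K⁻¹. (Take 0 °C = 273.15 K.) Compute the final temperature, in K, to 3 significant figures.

T₂ ≈ 139 K

Convert: T₁ = 441.1 K.
Isochoric, so P/T is constant: V₂ = V₁; T₂ = T₁·(P₂/P₁) = 138.6 K.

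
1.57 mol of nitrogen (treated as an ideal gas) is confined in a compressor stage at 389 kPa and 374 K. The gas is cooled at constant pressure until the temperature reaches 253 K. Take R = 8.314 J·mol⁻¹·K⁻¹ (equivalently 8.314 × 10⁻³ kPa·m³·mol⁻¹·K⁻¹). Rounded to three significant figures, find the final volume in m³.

V₂ ≈ 0.00849 m³

From PV = nRT: V₁ = nRT₁/P₁ = 0.01255 m³.
P constant ⇒ V ∝ T: P₂ = P₁; V₂ = V₁·(T₂/T₁) = 0.008489 m³.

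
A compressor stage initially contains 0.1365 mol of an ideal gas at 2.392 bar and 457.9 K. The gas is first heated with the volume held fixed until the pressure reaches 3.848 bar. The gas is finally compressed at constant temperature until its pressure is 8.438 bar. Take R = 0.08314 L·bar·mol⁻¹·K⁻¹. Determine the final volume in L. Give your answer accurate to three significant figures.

V₃ ≈ 0.991 L

From PV = nRT: V₁ = nRT₁/P₁ = 2.172 L.
V constant ⇒ P ∝ T: V₂ = V₁; T₂ = T₁·(P₂/P₁) = 736.6 K.
T constant ⇒ Boyle's law P V = const: T₃ = T₂; V₃ = V₂·(P₂/P₃) = 0.9907 L.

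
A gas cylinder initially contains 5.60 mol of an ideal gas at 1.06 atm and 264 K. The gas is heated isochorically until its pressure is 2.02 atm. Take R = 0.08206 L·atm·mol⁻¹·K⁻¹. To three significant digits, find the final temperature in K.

From PV = nRT: V₁ = nRT₁/P₁ = 114.5 L.
Isochoric, so P/T is constant: V₂ = V₁; T₂ = T₁·(P₂/P₁) = 503.1 K.

T₂ ≈ 503 K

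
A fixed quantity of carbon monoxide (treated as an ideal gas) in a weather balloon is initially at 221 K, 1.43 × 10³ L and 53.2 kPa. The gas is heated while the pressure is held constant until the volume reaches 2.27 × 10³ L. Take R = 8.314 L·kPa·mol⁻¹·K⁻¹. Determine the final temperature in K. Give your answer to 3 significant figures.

Isobaric, so V/T is constant: P₂ = P₁; T₂ = T₁·(V₂/V₁) = 350.8 K.

T₂ ≈ 351 K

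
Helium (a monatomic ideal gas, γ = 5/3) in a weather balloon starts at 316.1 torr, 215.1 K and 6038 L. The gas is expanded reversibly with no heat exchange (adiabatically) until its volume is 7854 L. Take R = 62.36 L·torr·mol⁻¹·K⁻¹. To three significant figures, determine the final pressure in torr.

P₂ ≈ 204 torr

Adiabatic (γ = 5/3), T V^(γ−1) and P V^γ constant: T₂ = T₁·(V₁/V₂)^(γ−1) = 180.5 K; P₂ = P₁·(V₁/V₂)^γ = 203.9 torr.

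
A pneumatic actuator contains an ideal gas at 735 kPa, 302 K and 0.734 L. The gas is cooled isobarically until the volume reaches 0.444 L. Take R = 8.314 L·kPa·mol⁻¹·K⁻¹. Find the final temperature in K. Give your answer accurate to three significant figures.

P constant ⇒ V ∝ T: P₂ = P₁; T₂ = T₁·(V₂/V₁) = 182.7 K.

T₂ ≈ 183 K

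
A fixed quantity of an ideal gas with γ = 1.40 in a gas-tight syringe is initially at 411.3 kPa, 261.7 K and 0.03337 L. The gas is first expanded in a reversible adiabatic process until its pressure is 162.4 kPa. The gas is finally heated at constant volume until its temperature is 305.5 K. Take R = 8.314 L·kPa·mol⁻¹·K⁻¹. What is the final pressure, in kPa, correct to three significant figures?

P₃ ≈ 247 kPa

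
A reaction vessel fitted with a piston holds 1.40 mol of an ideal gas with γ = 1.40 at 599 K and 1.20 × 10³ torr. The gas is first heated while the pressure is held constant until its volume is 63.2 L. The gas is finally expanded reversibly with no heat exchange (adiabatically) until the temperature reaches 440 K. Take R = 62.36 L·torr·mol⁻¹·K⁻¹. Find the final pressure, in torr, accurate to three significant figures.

P₃ ≈ 111 torr

From PV = nRT: V₁ = nRT₁/P₁ = 43.58 L.
Isobaric, so V/T is constant: P₂ = P₁; T₂ = T₁·(V₂/V₁) = 868.7 K.
Adiabatic (γ = 1.40), T V^(γ−1) and P V^γ constant: P₃ = P₂·(T₃/T₂)^(γ/(γ−1)) = 111.0 torr; V₃ = V₂·(T₂/T₃)^(1/(γ−1)) = 346.1 L.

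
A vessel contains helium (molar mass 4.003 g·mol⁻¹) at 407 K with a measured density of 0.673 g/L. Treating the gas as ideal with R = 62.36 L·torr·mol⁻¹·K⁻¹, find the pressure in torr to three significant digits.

P ≈ 4.27e+03 torr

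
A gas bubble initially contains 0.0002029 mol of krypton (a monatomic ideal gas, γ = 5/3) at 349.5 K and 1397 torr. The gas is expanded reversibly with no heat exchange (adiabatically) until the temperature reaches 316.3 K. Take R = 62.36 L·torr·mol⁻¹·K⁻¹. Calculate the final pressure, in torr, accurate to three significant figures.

P₂ ≈ 1.09e+03 torr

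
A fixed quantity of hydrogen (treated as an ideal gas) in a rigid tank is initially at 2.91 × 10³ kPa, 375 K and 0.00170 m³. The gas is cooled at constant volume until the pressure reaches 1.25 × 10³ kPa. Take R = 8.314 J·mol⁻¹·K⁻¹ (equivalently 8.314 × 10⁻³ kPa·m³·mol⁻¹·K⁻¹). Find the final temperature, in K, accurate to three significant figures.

Isochoric, so P/T is constant: V₂ = V₁; T₂ = T₁·(P₂/P₁) = 161.1 K.

T₂ ≈ 161 K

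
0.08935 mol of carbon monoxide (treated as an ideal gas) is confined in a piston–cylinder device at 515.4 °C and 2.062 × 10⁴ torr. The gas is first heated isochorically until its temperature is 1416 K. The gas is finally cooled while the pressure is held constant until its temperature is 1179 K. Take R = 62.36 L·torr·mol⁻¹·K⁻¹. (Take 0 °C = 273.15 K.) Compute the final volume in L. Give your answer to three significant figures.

Convert: T₁ = 788.5 K.
From PV = nRT: V₁ = nRT₁/P₁ = 0.2131 L.
V constant ⇒ P ∝ T: V₂ = V₁; P₂ = P₁·(T₂/T₁) = 3.703e+04 torr.
P constant ⇒ V ∝ T: P₃ = P₂; V₃ = V₂·(T₃/T₂) = 0.1774 L.

V₃ ≈ 0.177 L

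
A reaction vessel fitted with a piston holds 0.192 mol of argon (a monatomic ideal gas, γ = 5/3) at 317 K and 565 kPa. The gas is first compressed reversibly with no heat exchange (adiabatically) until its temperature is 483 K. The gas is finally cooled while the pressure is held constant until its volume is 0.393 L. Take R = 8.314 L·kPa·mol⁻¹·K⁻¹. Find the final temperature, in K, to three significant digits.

T₃ ≈ 399 K

From PV = nRT: V₁ = nRT₁/P₁ = 0.8956 L.
Reversible adiabatic, γ = 5/3: P₂ = P₁·(T₂/T₁)^(γ/(γ−1)) = 1619 kPa; V₂ = V₁·(T₁/T₂)^(1/(γ−1)) = 0.4762 L.
P constant ⇒ V ∝ T: P₃ = P₂; T₃ = T₂·(V₃/V₂) = 398.6 K.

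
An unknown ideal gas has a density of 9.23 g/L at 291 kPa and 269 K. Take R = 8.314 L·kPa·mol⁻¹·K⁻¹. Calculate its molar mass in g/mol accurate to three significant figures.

M ≈ 70.9 g/mol

ρ = PM/(RT) ⇒ M = ρRT/P = (9.23 × 8.314 × 269.0) / 291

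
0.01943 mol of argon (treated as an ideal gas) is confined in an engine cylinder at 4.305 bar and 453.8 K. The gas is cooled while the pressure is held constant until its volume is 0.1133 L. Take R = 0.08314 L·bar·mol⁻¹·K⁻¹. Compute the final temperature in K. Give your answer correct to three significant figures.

From PV = nRT: V₁ = nRT₁/P₁ = 0.1703 L.
Isobaric, so V/T is constant: P₂ = P₁; T₂ = T₁·(V₂/V₁) = 301.9 K.

T₂ ≈ 302 K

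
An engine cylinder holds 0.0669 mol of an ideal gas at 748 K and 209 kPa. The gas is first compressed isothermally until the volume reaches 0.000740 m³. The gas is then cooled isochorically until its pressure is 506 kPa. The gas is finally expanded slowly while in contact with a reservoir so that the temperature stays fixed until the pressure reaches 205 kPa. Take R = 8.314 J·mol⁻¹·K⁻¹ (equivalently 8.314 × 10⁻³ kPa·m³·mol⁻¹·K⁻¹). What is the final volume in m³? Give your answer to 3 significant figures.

V₄ ≈ 0.00183 m³

From PV = nRT: V₁ = nRT₁/P₁ = 0.001991 m³.
T constant ⇒ Boyle's law P V = const: T₂ = T₁; P₂ = P₁·(V₁/V₂) = 562.2 kPa.
V constant ⇒ P ∝ T: V₃ = V₂; T₃ = T₂·(P₃/P₂) = 673.2 K.
T constant ⇒ Boyle's law P V = const: T₄ = T₃; V₄ = V₃·(P₃/P₄) = 0.001827 m³.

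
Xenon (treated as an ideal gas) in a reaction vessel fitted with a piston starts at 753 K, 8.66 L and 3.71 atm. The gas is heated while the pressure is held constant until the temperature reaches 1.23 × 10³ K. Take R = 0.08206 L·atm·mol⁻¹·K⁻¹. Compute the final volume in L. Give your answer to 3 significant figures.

V₂ ≈ 14.1 L

Isobaric, so V/T is constant: P₂ = P₁; V₂ = V₁·(T₂/T₁) = 14.15 L.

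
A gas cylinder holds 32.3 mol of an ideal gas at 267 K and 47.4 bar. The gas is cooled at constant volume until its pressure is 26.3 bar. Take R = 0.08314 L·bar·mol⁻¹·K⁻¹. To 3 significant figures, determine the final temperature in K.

T₂ ≈ 148 K

From PV = nRT: V₁ = nRT₁/P₁ = 15.13 L.
Isochoric, so P/T is constant: V₂ = V₁; T₂ = T₁·(P₂/P₁) = 148.1 K.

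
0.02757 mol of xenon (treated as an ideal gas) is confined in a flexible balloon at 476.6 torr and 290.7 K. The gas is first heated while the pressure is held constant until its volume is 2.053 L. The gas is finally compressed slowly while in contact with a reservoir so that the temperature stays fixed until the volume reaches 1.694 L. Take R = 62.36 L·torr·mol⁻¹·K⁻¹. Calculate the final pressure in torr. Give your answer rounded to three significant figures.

From PV = nRT: V₁ = nRT₁/P₁ = 1.049 L.
Isobaric, so V/T is constant: P₂ = P₁; T₂ = T₁·(V₂/V₁) = 569.1 K.
Isothermal, so P V is constant: T₃ = T₂; P₃ = P₂·(V₂/V₃) = 577.6 torr.

P₃ ≈ 578 torr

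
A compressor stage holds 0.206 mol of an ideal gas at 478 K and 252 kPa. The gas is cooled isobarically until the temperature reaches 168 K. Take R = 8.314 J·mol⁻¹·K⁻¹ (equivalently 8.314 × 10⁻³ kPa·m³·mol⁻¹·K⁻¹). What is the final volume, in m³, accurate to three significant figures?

V₂ ≈ 0.00114 m³

From PV = nRT: V₁ = nRT₁/P₁ = 0.003249 m³.
P constant ⇒ V ∝ T: P₂ = P₁; V₂ = V₁·(T₂/T₁) = 0.001142 m³.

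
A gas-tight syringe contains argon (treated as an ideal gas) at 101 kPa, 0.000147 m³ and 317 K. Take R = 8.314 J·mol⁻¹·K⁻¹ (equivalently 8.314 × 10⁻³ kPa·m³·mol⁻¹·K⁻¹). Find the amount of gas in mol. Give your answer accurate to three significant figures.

PV = nRT ⇒ n = PV/(RT) = (101 × 0.000147) / (8.314 × 10⁻³ × 317)

n ≈ 0.00563 mol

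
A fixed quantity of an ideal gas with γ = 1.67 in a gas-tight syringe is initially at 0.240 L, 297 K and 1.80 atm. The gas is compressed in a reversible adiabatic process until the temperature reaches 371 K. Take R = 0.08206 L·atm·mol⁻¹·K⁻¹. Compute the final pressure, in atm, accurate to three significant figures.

P₂ ≈ 3.13 atm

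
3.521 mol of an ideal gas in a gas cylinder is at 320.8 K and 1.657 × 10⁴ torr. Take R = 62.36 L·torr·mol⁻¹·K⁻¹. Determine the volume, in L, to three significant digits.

V ≈ 4.25 L

PV = nRT ⇒ V = nRT/P = (3.521 × 62.36 × 320.8) / 1.657e+04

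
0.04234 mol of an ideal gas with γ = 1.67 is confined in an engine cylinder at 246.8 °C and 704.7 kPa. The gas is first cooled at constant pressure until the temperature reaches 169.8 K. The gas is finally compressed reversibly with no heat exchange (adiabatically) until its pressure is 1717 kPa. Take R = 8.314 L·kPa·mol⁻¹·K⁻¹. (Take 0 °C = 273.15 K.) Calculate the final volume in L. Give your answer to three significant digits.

V₃ ≈ 0.0498 L

Convert: T₁ = 520.0 K.
From PV = nRT: V₁ = nRT₁/P₁ = 0.2597 L.
P constant ⇒ V ∝ T: P₂ = P₁; V₂ = V₁·(T₂/T₁) = 0.08482 L.
Adiabatic (γ = 1.67), T V^(γ−1) and P V^γ constant: T₃ = T₂·(P₃/P₂)^((γ−1)/γ) = 242.7 K; V₃ = V₂·(P₂/P₃)^(1/γ) = 0.04976 L.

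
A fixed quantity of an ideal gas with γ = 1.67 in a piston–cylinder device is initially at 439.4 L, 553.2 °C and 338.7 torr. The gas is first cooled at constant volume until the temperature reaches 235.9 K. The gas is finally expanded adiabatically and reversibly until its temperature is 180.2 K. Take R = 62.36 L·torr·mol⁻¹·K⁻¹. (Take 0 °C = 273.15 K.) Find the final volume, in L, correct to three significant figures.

V₃ ≈ 657 L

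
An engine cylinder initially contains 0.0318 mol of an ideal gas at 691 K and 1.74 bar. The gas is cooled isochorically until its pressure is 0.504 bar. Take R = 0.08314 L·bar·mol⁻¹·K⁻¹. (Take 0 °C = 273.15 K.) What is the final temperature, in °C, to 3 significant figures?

From PV = nRT: V₁ = nRT₁/P₁ = 1.050 L.
V constant ⇒ P ∝ T: V₂ = V₁; T₂ = T₁·(P₂/P₁) = 200.2 K.

T₂ ≈ -73.0 °C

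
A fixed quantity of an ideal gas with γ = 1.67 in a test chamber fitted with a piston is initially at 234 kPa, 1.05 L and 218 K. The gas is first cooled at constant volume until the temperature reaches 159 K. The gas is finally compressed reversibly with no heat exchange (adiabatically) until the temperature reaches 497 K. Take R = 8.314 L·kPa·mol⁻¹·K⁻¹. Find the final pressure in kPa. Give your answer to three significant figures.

P₃ ≈ 2.92e+03 kPa

V constant ⇒ P ∝ T: V₂ = V₁; P₂ = P₁·(T₂/T₁) = 170.7 kPa.
Adiabatic (γ = 1.67), T V^(γ−1) and P V^γ constant: P₃ = P₂·(T₃/T₂)^(γ/(γ−1)) = 2923 kPa; V₃ = V₂·(T₂/T₃)^(1/(γ−1)) = 0.1916 L.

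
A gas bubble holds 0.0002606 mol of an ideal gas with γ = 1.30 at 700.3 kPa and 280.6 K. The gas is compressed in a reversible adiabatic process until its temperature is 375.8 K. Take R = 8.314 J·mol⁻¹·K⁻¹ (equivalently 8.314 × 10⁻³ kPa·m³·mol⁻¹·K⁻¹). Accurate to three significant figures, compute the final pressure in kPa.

From PV = nRT: V₁ = nRT₁/P₁ = 8.681e-07 m³.
Adiabatic (γ = 1.30), T V^(γ−1) and P V^γ constant: P₂ = P₁·(T₂/T₁)^(γ/(γ−1)) = 2483 kPa; V₂ = V₁·(T₁/T₂)^(1/(γ−1)) = 3.279e-07 m³.

P₂ ≈ 2.48e+03 kPa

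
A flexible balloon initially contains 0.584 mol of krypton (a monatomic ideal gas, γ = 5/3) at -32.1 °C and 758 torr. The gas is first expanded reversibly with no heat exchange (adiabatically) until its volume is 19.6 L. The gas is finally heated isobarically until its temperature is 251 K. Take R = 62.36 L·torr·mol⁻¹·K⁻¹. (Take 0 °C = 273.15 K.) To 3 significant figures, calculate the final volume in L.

V₃ ≈ 29.0 L

Convert: T₁ = 241.0 K.
From PV = nRT: V₁ = nRT₁/P₁ = 11.58 L.
Reversible adiabatic, γ = 5/3: T₂ = T₁·(V₁/V₂)^(γ−1) = 169.7 K; P₂ = P₁·(V₁/V₂)^γ = 315.4 torr.
Isobaric, so V/T is constant: P₃ = P₂; V₃ = V₂·(T₃/T₂) = 28.98 L.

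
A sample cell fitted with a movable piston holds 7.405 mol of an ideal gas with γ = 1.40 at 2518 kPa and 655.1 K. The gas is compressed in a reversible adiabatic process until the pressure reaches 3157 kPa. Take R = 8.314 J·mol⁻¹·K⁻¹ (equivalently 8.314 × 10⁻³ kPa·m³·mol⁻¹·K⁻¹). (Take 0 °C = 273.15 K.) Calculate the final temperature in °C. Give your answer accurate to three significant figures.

From PV = nRT: V₁ = nRT₁/P₁ = 0.01602 m³.
Adiabatic (γ = 1.40), T V^(γ−1) and P V^γ constant: T₂ = T₁·(P₂/P₁)^((γ−1)/γ) = 698.8 K; V₂ = V₁·(P₁/P₂)^(1/γ) = 0.01363 m³.

T₂ ≈ 426 °C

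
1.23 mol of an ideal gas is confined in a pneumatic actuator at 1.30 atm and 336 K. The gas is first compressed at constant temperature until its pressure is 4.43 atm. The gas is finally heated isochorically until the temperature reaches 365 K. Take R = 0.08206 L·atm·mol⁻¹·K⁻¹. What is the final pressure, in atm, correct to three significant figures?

From PV = nRT: V₁ = nRT₁/P₁ = 26.09 L.
T constant ⇒ Boyle's law P V = const: T₂ = T₁; V₂ = V₁·(P₁/P₂) = 7.655 L.
Isochoric, so P/T is constant: V₃ = V₂; P₃ = P₂·(T₃/T₂) = 4.812 atm.

P₃ ≈ 4.81 atm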